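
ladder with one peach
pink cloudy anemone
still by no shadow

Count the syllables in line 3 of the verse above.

Line 3: still (1), by (1), no (1), shadow (2) → 5

5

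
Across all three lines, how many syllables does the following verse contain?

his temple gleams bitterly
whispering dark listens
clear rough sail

Line 1: "his temple gleams bitterly": 1+2+1+3 = 7
Line 2: "whispering dark listens": 3+1+2 = 6
Line 3: "clear rough sail": 1+1+1 = 3
Total: 7 + 6 + 3 = 16

16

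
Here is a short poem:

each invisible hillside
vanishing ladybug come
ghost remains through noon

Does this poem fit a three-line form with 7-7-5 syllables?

Yes

Line 1: each (1), invisible (4), hillside (2) → 7 ✓
Line 2: vanishing (3), ladybug (3), come (1) → 7 ✓
Line 3: ghost (1), remains (2), through (1), noon (1) → 5 ✓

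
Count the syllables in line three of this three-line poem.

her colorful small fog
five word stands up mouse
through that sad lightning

5

Line three: "through that sad lightning": 1+1+1+2 = 5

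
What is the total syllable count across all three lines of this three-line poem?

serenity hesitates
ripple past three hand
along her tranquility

19

Line 1: "serenity hesitates": 4+3 = 7
Line 2: "ripple past three hand": 2+1+1+1 = 5
Line 3: "along her tranquility": 2+1+4 = 7
Total: 7 + 5 + 7 = 19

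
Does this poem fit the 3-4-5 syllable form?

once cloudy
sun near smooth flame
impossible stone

Yes

Line 1: once(1) + cloudy(2) = 3 ✓
Line 2: sun(1) + near(1) + smooth(1) + flame(1) = 4 ✓
Line 3: impossible(4) + stone(1) = 5 ✓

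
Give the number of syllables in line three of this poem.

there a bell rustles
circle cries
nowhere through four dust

5

Line three: "nowhere through four dust": 2+1+1+1 = 5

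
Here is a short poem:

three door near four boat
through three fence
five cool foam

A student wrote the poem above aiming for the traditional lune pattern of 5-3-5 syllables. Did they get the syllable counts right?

No

Line 1: three(1) + door(1) + near(1) + four(1) + boat(1) = 5 ✓
Line 2: through(1) + three(1) + fence(1) = 3 ✓
Line 3: five(1) + cool(1) + foam(1) = 3 (expected 5)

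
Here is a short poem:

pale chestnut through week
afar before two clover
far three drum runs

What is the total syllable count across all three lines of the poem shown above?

Line 1: "pale chestnut through week": 1+2+1+1 = 5
Line 2: "afar before two clover": 2+2+1+2 = 7
Line 3: "far three drum runs": 1+1+1+1 = 4
Total: 5 + 7 + 4 = 16

16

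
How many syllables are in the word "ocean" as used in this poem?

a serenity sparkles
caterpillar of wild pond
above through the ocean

"ocean" has 2 syllables.

2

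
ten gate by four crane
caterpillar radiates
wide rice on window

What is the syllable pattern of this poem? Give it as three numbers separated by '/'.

Line 1: ten (1), gate (1), by (1), four (1), crane (1) → 5
Line 2: caterpillar (4), radiates (3) → 7
Line 3: wide (1), rice (1), on (1), window (2) → 5

5/7/5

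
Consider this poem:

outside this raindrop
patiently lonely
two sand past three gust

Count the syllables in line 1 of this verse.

5

Line 1: "outside this raindrop": 2+1+2 = 5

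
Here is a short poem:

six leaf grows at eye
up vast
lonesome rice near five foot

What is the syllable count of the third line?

6

The third line: "lonesome rice near five foot": 2+1+1+1+1 = 6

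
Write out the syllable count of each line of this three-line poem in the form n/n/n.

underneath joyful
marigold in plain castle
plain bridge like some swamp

5/7/5

Line 1: "underneath joyful": 3+2 = 5
Line 2: "marigold in plain castle": 3+1+1+2 = 7
Line 3: "plain bridge like some swamp": 1+1+1+1+1 = 5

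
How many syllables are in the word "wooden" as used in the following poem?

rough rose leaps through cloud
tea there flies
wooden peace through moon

2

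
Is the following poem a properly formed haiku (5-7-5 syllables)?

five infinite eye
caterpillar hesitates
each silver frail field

Yes

Line 1: five (1), infinite (3), eye (1) → 5 ✓
Line 2: caterpillar (4), hesitates (3) → 7 ✓
Line 3: each (1), silver (2), frail (1), field (1) → 5 ✓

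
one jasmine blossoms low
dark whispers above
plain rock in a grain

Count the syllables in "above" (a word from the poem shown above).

2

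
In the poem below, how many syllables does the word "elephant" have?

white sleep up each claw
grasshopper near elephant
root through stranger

3

"elephant" has 3 syllables.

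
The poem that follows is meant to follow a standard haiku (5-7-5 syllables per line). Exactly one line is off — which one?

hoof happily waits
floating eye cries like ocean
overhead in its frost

Line 1: hoof (1), happily (3), waits (1) → 5 ✓
Line 2: floating (2), eye (1), cries (1), like (1), ocean (2) → 7 ✓
Line 3: overhead (3), in (1), its (1), frost (1) → 6 (expected 5)

The third line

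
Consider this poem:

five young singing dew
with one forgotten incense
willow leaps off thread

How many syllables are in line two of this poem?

7

Line two: with (1), one (1), forgotten (3), incense (2) → 7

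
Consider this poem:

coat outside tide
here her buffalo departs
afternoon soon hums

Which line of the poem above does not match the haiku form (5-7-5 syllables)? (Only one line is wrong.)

The first line

Line 1: "coat outside tide": 1+2+1 = 4 (expected 5)
Line 2: "here her buffalo departs": 1+1+3+2 = 7 ✓
Line 3: "afternoon soon hums": 3+1+1 = 5 ✓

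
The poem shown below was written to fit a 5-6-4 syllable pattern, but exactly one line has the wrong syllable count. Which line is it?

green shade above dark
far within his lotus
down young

Line 3

Line 1: "green shade above dark": 1+1+2+1 = 5 ✓
Line 2: "far within his lotus": 1+2+1+2 = 6 ✓
Line 3: "down young": 1+1 = 2 (expected 4)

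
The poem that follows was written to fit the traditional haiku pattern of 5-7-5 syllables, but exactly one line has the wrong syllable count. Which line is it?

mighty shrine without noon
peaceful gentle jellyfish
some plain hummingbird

Line 1: mighty (2), shrine (1), without (2), noon (1) → 6 (expected 5)
Line 2: peaceful (2), gentle (2), jellyfish (3) → 7 ✓
Line 3: some (1), plain (1), hummingbird (3) → 5 ✓

Line 1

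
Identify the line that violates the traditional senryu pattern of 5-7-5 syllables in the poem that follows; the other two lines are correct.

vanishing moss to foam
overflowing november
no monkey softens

Line 1

Line 1: vanishing (3), moss (1), to (1), foam (1) → 6 (expected 5)
Line 2: overflowing (4), november (3) → 7 ✓
Line 3: no (1), monkey (2), softens (2) → 5 ✓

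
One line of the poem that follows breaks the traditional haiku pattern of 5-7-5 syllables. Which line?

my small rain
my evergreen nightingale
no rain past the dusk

Line 1

Line 1: "my small rain": 1+1+1 = 3 (expected 5)
Line 2: "my evergreen nightingale": 1+3+3 = 7 ✓
Line 3: "no rain past the dusk": 1+1+1+1+1 = 5 ✓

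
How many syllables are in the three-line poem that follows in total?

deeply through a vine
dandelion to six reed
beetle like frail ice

Line 1: deeply (2), through (1), a (1), vine (1) → 5
Line 2: dandelion (4), to (1), six (1), reed (1) → 7
Line 3: beetle (2), like (1), frail (1), ice (1) → 5
Total: 5 + 7 + 5 = 17

17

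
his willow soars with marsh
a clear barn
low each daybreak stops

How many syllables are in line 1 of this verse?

Line 1: "his willow soars with marsh": 1+2+1+1+1 = 6

6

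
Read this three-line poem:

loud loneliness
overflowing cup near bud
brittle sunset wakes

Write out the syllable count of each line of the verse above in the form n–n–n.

Line 1: "loud loneliness": 1+3 = 4
Line 2: "overflowing cup near bud": 4+1+1+1 = 7
Line 3: "brittle sunset wakes": 2+2+1 = 5

4–7–5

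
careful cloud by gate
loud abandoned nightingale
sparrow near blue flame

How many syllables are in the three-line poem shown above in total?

Line 1: careful (2), cloud (1), by (1), gate (1) → 5
Line 2: loud (1), abandoned (3), nightingale (3) → 7
Line 3: sparrow (2), near (1), blue (1), flame (1) → 5
Total: 5 + 7 + 5 = 17

17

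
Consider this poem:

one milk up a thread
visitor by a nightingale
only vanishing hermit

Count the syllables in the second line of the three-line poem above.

The second line: visitor (3), by (1), a (1), nightingale (3) → 8

8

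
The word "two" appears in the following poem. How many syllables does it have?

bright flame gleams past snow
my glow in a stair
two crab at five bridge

1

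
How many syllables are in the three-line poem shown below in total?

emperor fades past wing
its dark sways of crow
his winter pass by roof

17

Line 1: emperor (3), fades (1), past (1), wing (1) → 6
Line 2: its (1), dark (1), sways (1), of (1), crow (1) → 5
Line 3: his (1), winter (2), pass (1), by (1), roof (1) → 6
Total: 6 + 5 + 6 = 17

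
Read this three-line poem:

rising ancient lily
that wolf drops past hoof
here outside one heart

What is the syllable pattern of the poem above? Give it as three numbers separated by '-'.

Line 1: rising(2) + ancient(2) + lily(2) = 6
Line 2: that(1) + wolf(1) + drops(1) + past(1) + hoof(1) = 5
Line 3: here(1) + outside(2) + one(1) + heart(1) = 5

6-5-5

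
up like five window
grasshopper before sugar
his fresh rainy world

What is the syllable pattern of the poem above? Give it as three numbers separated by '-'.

Line 1: up(1) + like(1) + five(1) + window(2) = 5
Line 2: grasshopper(3) + before(2) + sugar(2) = 7
Line 3: his(1) + fresh(1) + rainy(2) + world(1) = 5

5-7-5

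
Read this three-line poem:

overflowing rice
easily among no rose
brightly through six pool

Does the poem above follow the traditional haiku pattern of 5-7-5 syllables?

Line 1: overflowing(4) + rice(1) = 5 ✓
Line 2: easily(3) + among(2) + no(1) + rose(1) = 7 ✓
Line 3: brightly(2) + through(1) + six(1) + pool(1) = 5 ✓

Yes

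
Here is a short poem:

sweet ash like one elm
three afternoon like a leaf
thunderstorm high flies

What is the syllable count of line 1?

Line 1: "sweet ash like one elm": 1+1+1+1+1 = 5

5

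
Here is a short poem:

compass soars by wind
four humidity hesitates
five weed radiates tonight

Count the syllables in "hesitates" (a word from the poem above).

3

"hesitates" has 3 syllables.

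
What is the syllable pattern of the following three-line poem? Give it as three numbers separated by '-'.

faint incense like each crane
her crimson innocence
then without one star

Line 1: faint(1) + incense(2) + like(1) + each(1) + crane(1) = 6
Line 2: her(1) + crimson(2) + innocence(3) = 6
Line 3: then(1) + without(2) + one(1) + star(1) = 5

6-6-5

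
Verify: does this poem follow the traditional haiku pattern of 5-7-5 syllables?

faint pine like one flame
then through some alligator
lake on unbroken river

Line 1: faint (1), pine (1), like (1), one (1), flame (1) → 5 ✓
Line 2: then (1), through (1), some (1), alligator (4) → 7 ✓
Line 3: lake (1), on (1), unbroken (3), river (2) → 7 (expected 5)

No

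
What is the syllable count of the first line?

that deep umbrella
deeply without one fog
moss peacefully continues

5

The first line: that (1), deep (1), umbrella (3) → 5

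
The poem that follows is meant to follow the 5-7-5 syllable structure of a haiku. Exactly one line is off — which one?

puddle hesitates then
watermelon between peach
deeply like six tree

Line 1

Line 1: puddle (2), hesitates (3), then (1) → 6 (expected 5)
Line 2: watermelon (4), between (2), peach (1) → 7 ✓
Line 3: deeply (2), like (1), six (1), tree (1) → 5 ✓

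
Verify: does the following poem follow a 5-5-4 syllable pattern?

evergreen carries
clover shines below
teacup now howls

Yes

Line 1: "evergreen carries": 3+2 = 5 ✓
Line 2: "clover shines below": 2+1+2 = 5 ✓
Line 3: "teacup now howls": 2+1+1 = 4 ✓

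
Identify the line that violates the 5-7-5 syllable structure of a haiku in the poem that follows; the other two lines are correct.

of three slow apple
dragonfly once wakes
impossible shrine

Line 1: of(1) + three(1) + slow(1) + apple(2) = 5 ✓
Line 2: dragonfly(3) + once(1) + wakes(1) = 5 (expected 7)
Line 3: impossible(4) + shrine(1) = 5 ✓

The second line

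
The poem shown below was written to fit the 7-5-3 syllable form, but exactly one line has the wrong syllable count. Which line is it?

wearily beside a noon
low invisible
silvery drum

Line 3

Line 1: wearily (3), beside (2), a (1), noon (1) → 7 ✓
Line 2: low (1), invisible (4) → 5 ✓
Line 3: silvery (3), drum (1) → 4 (expected 3)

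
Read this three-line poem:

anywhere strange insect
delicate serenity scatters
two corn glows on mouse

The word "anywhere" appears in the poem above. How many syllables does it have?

3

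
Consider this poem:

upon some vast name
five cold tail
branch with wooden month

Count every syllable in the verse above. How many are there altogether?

Line 1: upon(2) + some(1) + vast(1) + name(1) = 5
Line 2: five(1) + cold(1) + tail(1) = 3
Line 3: branch(1) + with(1) + wooden(2) + month(1) = 5
Total: 5 + 3 + 5 = 13

13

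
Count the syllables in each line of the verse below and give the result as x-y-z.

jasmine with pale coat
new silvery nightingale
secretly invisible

Line 1: "jasmine with pale coat": 2+1+1+1 = 5
Line 2: "new silvery nightingale": 1+3+3 = 7
Line 3: "secretly invisible": 3+4 = 7

5-7-7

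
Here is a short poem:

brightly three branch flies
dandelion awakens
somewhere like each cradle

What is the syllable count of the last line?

The last line: somewhere(2) + like(1) + each(1) + cradle(2) = 6

6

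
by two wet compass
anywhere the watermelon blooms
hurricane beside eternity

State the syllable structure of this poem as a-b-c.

5-9-9

Line 1: by (1), two (1), wet (1), compass (2) → 5
Line 2: anywhere (3), the (1), watermelon (4), blooms (1) → 9
Line 3: hurricane (3), beside (2), eternity (4) → 9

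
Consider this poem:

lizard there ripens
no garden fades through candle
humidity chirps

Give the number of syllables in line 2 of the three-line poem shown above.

Line 2: no (1), garden (2), fades (1), through (1), candle (2) → 7

7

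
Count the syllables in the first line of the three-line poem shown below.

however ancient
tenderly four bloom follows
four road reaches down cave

The first line: however(3) + ancient(2) = 5

5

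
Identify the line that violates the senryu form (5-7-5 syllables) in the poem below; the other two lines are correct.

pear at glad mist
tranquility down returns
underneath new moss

Line 1: pear (1), at (1), glad (1), mist (1) → 4 (expected 5)
Line 2: tranquility (4), down (1), returns (2) → 7 ✓
Line 3: underneath (3), new (1), moss (1) → 5 ✓

Line 1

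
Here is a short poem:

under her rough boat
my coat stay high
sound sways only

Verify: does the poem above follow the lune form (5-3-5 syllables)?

No

Line 1: under (2), her (1), rough (1), boat (1) → 5 ✓
Line 2: my (1), coat (1), stay (1), high (1) → 4 (expected 3)
Line 3: sound (1), sways (1), only (2) → 4 (expected 5)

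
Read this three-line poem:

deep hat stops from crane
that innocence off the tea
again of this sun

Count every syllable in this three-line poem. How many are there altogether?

17

Line 1: "deep hat stops from crane": 1+1+1+1+1 = 5
Line 2: "that innocence off the tea": 1+3+1+1+1 = 7
Line 3: "again of this sun": 2+1+1+1 = 5
Total: 5 + 7 + 5 = 17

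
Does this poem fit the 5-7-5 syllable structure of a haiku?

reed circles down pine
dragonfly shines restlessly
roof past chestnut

Line 1: "reed circles down pine": 1+2+1+1 = 5 ✓
Line 2: "dragonfly shines restlessly": 3+1+3 = 7 ✓
Line 3: "roof past chestnut": 1+1+2 = 4 (expected 5)

No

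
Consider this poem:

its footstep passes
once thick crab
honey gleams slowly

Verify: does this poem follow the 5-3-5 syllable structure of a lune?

Line 1: its(1) + footstep(2) + passes(2) = 5 ✓
Line 2: once(1) + thick(1) + crab(1) = 3 ✓
Line 3: honey(2) + gleams(1) + slowly(2) = 5 ✓

Yes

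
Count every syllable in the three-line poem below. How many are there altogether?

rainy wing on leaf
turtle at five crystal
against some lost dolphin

17

Line 1: rainy (2), wing (1), on (1), leaf (1) → 5
Line 2: turtle (2), at (1), five (1), crystal (2) → 6
Line 3: against (2), some (1), lost (1), dolphin (2) → 6
Total: 5 + 6 + 6 = 17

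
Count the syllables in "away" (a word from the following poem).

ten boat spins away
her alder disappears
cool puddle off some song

2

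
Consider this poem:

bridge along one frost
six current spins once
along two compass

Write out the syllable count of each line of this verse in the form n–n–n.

Line 1: "bridge along one frost": 1+2+1+1 = 5
Line 2: "six current spins once": 1+2+1+1 = 5
Line 3: "along two compass": 2+1+2 = 5

5–5–5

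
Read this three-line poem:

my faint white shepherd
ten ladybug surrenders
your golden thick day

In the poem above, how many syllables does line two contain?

Line two: ten(1) + ladybug(3) + surrenders(3) = 7

7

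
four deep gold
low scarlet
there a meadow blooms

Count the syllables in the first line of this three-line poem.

3

The first line: "four deep gold": 1+1+1 = 3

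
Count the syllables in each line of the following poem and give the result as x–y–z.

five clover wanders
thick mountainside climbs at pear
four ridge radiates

5–7–5

Line 1: five(1) + clover(2) + wanders(2) = 5
Line 2: thick(1) + mountainside(3) + climbs(1) + at(1) + pear(1) = 7
Line 3: four(1) + ridge(1) + radiates(3) = 5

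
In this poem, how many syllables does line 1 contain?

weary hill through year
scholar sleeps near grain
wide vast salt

Line 1: weary (2), hill (1), through (1), year (1) → 5

5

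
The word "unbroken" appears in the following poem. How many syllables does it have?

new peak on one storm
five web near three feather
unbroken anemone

3

"unbroken" has 3 syllables.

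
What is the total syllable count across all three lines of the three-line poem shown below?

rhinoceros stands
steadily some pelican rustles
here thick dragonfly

19

Line 1: rhinoceros (4), stands (1) → 5
Line 2: steadily (3), some (1), pelican (3), rustles (2) → 9
Line 3: here (1), thick (1), dragonfly (3) → 5
Total: 5 + 9 + 5 = 19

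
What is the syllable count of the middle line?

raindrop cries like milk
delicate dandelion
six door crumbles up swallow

7

The middle line: "delicate dandelion": 3+4 = 7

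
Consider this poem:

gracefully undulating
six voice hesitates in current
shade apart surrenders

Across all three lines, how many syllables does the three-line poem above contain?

Line 1: "gracefully undulating": 3+4 = 7
Line 2: "six voice hesitates in current": 1+1+3+1+2 = 8
Line 3: "shade apart surrenders": 1+2+3 = 6
Total: 7 + 8 + 6 = 21

21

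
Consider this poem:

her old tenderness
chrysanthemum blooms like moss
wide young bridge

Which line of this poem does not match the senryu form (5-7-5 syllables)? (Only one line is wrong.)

The third line

Line 1: her(1) + old(1) + tenderness(3) = 5 ✓
Line 2: chrysanthemum(4) + blooms(1) + like(1) + moss(1) = 7 ✓
Line 3: wide(1) + young(1) + bridge(1) = 3 (expected 5)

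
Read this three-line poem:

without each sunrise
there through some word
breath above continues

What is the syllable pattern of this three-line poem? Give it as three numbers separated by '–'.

5–4–6

Line 1: without (2), each (1), sunrise (2) → 5
Line 2: there (1), through (1), some (1), word (1) → 4
Line 3: breath (1), above (2), continues (3) → 6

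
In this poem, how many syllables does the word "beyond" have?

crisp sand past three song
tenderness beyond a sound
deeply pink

"beyond" has 2 syllables.

2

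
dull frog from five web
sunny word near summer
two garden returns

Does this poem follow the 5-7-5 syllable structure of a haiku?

No

Line 1: dull(1) + frog(1) + from(1) + five(1) + web(1) = 5 ✓
Line 2: sunny(2) + word(1) + near(1) + summer(2) = 6 (expected 7)
Line 3: two(1) + garden(2) + returns(2) = 5 ✓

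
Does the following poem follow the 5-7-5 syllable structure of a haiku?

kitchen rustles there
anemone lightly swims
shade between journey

Yes

Line 1: kitchen(2) + rustles(2) + there(1) = 5 ✓
Line 2: anemone(4) + lightly(2) + swims(1) = 7 ✓
Line 3: shade(1) + between(2) + journey(2) = 5 ✓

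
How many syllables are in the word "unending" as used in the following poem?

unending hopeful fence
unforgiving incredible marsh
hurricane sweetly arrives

3

"unending" has 3 syllables.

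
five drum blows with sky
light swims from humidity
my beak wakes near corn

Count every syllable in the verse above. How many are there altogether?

17

Line 1: "five drum blows with sky": 1+1+1+1+1 = 5
Line 2: "light swims from humidity": 1+1+1+4 = 7
Line 3: "my beak wakes near corn": 1+1+1+1+1 = 5
Total: 5 + 7 + 5 = 17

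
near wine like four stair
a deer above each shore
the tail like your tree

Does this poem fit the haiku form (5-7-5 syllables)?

Line 1: near (1), wine (1), like (1), four (1), stair (1) → 5 ✓
Line 2: a (1), deer (1), above (2), each (1), shore (1) → 6 (expected 7)
Line 3: the (1), tail (1), like (1), your (1), tree (1) → 5 ✓

No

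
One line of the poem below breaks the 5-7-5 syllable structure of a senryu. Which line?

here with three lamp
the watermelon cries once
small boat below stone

The first line

Line 1: "here with three lamp": 1+1+1+1 = 4 (expected 5)
Line 2: "the watermelon cries once": 1+4+1+1 = 7 ✓
Line 3: "small boat below stone": 1+1+2+1 = 5 ✓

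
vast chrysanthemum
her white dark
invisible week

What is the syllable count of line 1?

Line 1: "vast chrysanthemum": 1+4 = 5

5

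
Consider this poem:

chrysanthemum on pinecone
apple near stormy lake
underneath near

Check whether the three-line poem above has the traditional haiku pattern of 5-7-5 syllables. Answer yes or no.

Line 1: chrysanthemum(4) + on(1) + pinecone(2) = 7 (expected 5)
Line 2: apple(2) + near(1) + stormy(2) + lake(1) = 6 (expected 7)
Line 3: underneath(3) + near(1) = 4 (expected 5)

No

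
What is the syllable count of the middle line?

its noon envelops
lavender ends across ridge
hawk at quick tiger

7

The middle line: lavender(3) + ends(1) + across(2) + ridge(1) = 7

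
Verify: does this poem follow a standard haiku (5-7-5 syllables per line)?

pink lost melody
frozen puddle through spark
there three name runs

Line 1: pink (1), lost (1), melody (3) → 5 ✓
Line 2: frozen (2), puddle (2), through (1), spark (1) → 6 (expected 7)
Line 3: there (1), three (1), name (1), runs (1) → 4 (expected 5)

No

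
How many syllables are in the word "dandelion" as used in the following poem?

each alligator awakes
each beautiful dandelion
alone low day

4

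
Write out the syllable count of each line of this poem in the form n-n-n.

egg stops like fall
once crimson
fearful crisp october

Line 1: "egg stops like fall": 1+1+1+1 = 4
Line 2: "once crimson": 1+2 = 3
Line 3: "fearful crisp october": 2+1+3 = 6

4-3-6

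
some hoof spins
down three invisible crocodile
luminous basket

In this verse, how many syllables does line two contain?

Line two: "down three invisible crocodile": 1+1+4+3 = 9

9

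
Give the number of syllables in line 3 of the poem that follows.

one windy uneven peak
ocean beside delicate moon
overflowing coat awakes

Line 3: "overflowing coat awakes": 4+1+2 = 7

7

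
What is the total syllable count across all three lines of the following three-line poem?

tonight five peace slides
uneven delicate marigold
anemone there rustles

21

Line 1: tonight(2) + five(1) + peace(1) + slides(1) = 5
Line 2: uneven(3) + delicate(3) + marigold(3) = 9
Line 3: anemone(4) + there(1) + rustles(2) = 7
Total: 5 + 9 + 7 = 21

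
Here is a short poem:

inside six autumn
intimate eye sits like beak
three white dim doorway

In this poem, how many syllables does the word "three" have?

1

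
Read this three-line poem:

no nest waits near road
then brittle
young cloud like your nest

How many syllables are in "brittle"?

2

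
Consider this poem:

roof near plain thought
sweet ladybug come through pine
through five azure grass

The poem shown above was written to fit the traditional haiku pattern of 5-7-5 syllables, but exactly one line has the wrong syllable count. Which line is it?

Line 1

Line 1: "roof near plain thought": 1+1+1+1 = 4 (expected 5)
Line 2: "sweet ladybug come through pine": 1+3+1+1+1 = 7 ✓
Line 3: "through five azure grass": 1+1+2+1 = 5 ✓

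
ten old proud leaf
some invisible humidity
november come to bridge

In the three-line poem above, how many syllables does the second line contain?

The second line: "some invisible humidity": 1+4+4 = 9

9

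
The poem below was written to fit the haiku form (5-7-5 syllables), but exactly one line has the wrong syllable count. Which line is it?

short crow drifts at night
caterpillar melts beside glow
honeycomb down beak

Line 1: short(1) + crow(1) + drifts(1) + at(1) + night(1) = 5 ✓
Line 2: caterpillar(4) + melts(1) + beside(2) + glow(1) = 8 (expected 7)
Line 3: honeycomb(3) + down(1) + beak(1) = 5 ✓

The second line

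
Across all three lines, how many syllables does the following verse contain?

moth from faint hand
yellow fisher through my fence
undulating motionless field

Line 1: moth (1), from (1), faint (1), hand (1) → 4
Line 2: yellow (2), fisher (2), through (1), my (1), fence (1) → 7
Line 3: undulating (4), motionless (3), field (1) → 8
Total: 4 + 7 + 8 = 19

19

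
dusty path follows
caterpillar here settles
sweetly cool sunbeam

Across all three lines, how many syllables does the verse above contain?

Line 1: "dusty path follows": 2+1+2 = 5
Line 2: "caterpillar here settles": 4+1+2 = 7
Line 3: "sweetly cool sunbeam": 2+1+2 = 5
Total: 5 + 7 + 5 = 17

17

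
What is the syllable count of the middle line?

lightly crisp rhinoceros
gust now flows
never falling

The middle line: gust(1) + now(1) + flows(1) = 3

3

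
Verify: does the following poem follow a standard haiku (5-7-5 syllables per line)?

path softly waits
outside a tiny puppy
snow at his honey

Line 1: "path softly waits": 1+2+1 = 4 (expected 5)
Line 2: "outside a tiny puppy": 2+1+2+2 = 7 ✓
Line 3: "snow at his honey": 1+1+1+2 = 5 ✓

No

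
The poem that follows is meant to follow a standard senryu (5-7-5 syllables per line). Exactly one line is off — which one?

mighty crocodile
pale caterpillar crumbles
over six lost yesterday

The third line

Line 1: "mighty crocodile": 2+3 = 5 ✓
Line 2: "pale caterpillar crumbles": 1+4+2 = 7 ✓
Line 3: "over six lost yesterday": 2+1+1+3 = 7 (expected 5)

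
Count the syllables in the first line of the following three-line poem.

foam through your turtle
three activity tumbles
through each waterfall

The first line: "foam through your turtle": 1+1+1+2 = 5

5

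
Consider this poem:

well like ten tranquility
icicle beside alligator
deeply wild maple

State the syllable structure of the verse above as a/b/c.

Line 1: well(1) + like(1) + ten(1) + tranquility(4) = 7
Line 2: icicle(3) + beside(2) + alligator(4) = 9
Line 3: deeply(2) + wild(1) + maple(2) = 5

7/9/5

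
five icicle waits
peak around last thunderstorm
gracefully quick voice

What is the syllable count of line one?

Line one: five (1), icicle (3), waits (1) → 5

5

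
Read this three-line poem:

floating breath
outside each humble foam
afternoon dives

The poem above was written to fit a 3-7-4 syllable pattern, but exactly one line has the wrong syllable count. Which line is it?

Line 2

Line 1: floating (2), breath (1) → 3 ✓
Line 2: outside (2), each (1), humble (2), foam (1) → 6 (expected 7)
Line 3: afternoon (3), dives (1) → 4 ✓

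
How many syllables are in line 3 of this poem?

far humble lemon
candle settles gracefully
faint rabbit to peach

5

Line 3: faint(1) + rabbit(2) + to(1) + peach(1) = 5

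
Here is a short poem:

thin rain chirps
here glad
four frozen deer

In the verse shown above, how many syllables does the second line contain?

The second line: here(1) + glad(1) = 2

2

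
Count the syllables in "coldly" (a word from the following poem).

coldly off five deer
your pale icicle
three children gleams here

2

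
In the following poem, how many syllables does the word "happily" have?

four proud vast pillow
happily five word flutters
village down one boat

3

"happily" has 3 syllables.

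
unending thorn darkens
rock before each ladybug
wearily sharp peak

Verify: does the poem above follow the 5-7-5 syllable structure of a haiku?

No

Line 1: unending (3), thorn (1), darkens (2) → 6 (expected 5)
Line 2: rock (1), before (2), each (1), ladybug (3) → 7 ✓
Line 3: wearily (3), sharp (1), peak (1) → 5 ✓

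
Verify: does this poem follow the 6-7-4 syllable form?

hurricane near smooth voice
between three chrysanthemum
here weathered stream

Line 1: "hurricane near smooth voice": 3+1+1+1 = 6 ✓
Line 2: "between three chrysanthemum": 2+1+4 = 7 ✓
Line 3: "here weathered stream": 1+2+1 = 4 ✓

Yes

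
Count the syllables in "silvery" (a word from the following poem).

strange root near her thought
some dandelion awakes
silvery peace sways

"silvery" has 3 syllables.

3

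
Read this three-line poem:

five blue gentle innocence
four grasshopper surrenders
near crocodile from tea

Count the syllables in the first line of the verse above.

The first line: five (1), blue (1), gentle (2), innocence (3) → 7

7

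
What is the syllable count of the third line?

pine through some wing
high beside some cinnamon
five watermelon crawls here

The third line: five(1) + watermelon(4) + crawls(1) + here(1) = 7

7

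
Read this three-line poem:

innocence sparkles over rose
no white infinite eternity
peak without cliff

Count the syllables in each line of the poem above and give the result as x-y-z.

8-9-4

Line 1: innocence(3) + sparkles(2) + over(2) + rose(1) = 8
Line 2: no(1) + white(1) + infinite(3) + eternity(4) = 9
Line 3: peak(1) + without(2) + cliff(1) = 4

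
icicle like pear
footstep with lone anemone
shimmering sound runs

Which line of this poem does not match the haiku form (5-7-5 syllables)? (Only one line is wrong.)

Line 1: "icicle like pear": 3+1+1 = 5 ✓
Line 2: "footstep with lone anemone": 2+1+1+4 = 8 (expected 7)
Line 3: "shimmering sound runs": 3+1+1 = 5 ✓

Line 2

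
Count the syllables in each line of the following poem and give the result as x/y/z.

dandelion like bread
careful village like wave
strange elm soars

Line 1: dandelion(4) + like(1) + bread(1) = 6
Line 2: careful(2) + village(2) + like(1) + wave(1) = 6
Line 3: strange(1) + elm(1) + soars(1) = 3

6/6/3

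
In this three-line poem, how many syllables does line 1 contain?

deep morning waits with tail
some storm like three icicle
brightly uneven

Line 1: deep(1) + morning(2) + waits(1) + with(1) + tail(1) = 6

6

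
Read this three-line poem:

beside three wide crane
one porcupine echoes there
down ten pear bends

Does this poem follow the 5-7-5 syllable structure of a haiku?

No

Line 1: beside(2) + three(1) + wide(1) + crane(1) = 5 ✓
Line 2: one(1) + porcupine(3) + echoes(2) + there(1) = 7 ✓
Line 3: down(1) + ten(1) + pear(1) + bends(1) = 4 (expected 5)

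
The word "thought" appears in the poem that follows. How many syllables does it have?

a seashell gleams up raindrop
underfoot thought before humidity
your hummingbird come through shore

1

"thought" has 1 syllable.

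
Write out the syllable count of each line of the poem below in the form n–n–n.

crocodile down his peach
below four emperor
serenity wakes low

6–6–6

Line 1: crocodile(3) + down(1) + his(1) + peach(1) = 6
Line 2: below(2) + four(1) + emperor(3) = 6
Line 3: serenity(4) + wakes(1) + low(1) = 6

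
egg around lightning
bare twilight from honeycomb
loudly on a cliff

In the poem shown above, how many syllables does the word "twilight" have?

"twilight" has 2 syllables.

2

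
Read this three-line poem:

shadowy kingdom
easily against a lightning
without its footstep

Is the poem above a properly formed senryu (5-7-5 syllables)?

Line 1: shadowy(3) + kingdom(2) = 5 ✓
Line 2: easily(3) + against(2) + a(1) + lightning(2) = 8 (expected 7)
Line 3: without(2) + its(1) + footstep(2) = 5 ✓

No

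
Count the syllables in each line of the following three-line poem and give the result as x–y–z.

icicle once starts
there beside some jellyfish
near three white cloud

5–7–4

Line 1: "icicle once starts": 3+1+1 = 5
Line 2: "there beside some jellyfish": 1+2+1+3 = 7
Line 3: "near three white cloud": 1+1+1+1 = 4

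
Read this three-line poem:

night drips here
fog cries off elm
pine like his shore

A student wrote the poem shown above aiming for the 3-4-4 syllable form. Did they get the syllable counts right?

Line 1: "night drips here": 1+1+1 = 3 ✓
Line 2: "fog cries off elm": 1+1+1+1 = 4 ✓
Line 3: "pine like his shore": 1+1+1+1 = 4 ✓

Yes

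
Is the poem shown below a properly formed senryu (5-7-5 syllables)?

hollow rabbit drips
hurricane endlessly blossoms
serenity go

No

Line 1: "hollow rabbit drips": 2+2+1 = 5 ✓
Line 2: "hurricane endlessly blossoms": 3+3+2 = 8 (expected 7)
Line 3: "serenity go": 4+1 = 5 ✓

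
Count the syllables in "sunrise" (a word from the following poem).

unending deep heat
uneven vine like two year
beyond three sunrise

2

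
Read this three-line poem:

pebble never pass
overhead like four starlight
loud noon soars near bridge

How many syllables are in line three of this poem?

Line three: loud(1) + noon(1) + soars(1) + near(1) + bridge(1) = 5

5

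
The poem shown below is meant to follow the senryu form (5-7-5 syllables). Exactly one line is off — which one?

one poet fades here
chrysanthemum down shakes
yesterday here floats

Line 2

Line 1: one(1) + poet(2) + fades(1) + here(1) = 5 ✓
Line 2: chrysanthemum(4) + down(1) + shakes(1) = 6 (expected 7)
Line 3: yesterday(3) + here(1) + floats(1) = 5 ✓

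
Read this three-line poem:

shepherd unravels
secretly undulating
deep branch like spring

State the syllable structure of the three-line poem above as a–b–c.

5–7–4

Line 1: "shepherd unravels": 2+3 = 5
Line 2: "secretly undulating": 3+4 = 7
Line 3: "deep branch like spring": 1+1+1+1 = 4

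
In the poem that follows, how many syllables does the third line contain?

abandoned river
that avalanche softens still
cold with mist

The third line: cold (1), with (1), mist (1) → 3

3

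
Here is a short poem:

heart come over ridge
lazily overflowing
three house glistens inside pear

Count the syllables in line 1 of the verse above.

5

Line 1: heart(1) + come(1) + over(2) + ridge(1) = 5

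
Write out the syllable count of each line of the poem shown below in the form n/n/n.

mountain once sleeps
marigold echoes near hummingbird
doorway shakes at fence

4/9/5

Line 1: mountain (2), once (1), sleeps (1) → 4
Line 2: marigold (3), echoes (2), near (1), hummingbird (3) → 9
Line 3: doorway (2), shakes (1), at (1), fence (1) → 5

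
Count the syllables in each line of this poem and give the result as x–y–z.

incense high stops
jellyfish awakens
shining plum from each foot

Line 1: incense (2), high (1), stops (1) → 4
Line 2: jellyfish (3), awakens (3) → 6
Line 3: shining (2), plum (1), from (1), each (1), foot (1) → 6

4–6–6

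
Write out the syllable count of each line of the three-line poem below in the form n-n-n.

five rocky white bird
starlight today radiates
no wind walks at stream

5-7-5

Line 1: five(1) + rocky(2) + white(1) + bird(1) = 5
Line 2: starlight(2) + today(2) + radiates(3) = 7
Line 3: no(1) + wind(1) + walks(1) + at(1) + stream(1) = 5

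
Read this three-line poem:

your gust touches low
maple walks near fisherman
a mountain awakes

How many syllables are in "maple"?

2

"maple" has 2 syllables.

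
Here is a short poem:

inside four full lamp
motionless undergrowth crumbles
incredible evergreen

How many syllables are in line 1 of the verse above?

Line 1: inside (2), four (1), full (1), lamp (1) → 5

5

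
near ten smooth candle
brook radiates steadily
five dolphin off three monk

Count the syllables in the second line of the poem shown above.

7

The second line: brook (1), radiates (3), steadily (3) → 7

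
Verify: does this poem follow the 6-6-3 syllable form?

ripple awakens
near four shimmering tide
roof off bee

Line 1: ripple(2) + awakens(3) = 5 (expected 6)
Line 2: near(1) + four(1) + shimmering(3) + tide(1) = 6 ✓
Line 3: roof(1) + off(1) + bee(1) = 3 ✓

No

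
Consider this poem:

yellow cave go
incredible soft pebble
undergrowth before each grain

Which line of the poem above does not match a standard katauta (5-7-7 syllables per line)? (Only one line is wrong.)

The first line

Line 1: yellow (2), cave (1), go (1) → 4 (expected 5)
Line 2: incredible (4), soft (1), pebble (2) → 7 ✓
Line 3: undergrowth (3), before (2), each (1), grain (1) → 7 ✓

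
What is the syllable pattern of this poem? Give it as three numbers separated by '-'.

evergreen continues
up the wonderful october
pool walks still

Line 1: evergreen (3), continues (3) → 6
Line 2: up (1), the (1), wonderful (3), october (3) → 8
Line 3: pool (1), walks (1), still (1) → 3

6-8-3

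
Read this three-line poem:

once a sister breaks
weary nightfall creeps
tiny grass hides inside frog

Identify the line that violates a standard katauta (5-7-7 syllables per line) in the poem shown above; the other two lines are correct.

The second line

Line 1: once (1), a (1), sister (2), breaks (1) → 5 ✓
Line 2: weary (2), nightfall (2), creeps (1) → 5 (expected 7)
Line 3: tiny (2), grass (1), hides (1), inside (2), frog (1) → 7 ✓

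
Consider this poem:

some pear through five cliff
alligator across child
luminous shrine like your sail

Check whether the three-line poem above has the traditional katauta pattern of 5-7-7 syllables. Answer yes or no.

Line 1: "some pear through five cliff": 1+1+1+1+1 = 5 ✓
Line 2: "alligator across child": 4+2+1 = 7 ✓
Line 3: "luminous shrine like your sail": 3+1+1+1+1 = 7 ✓

Yes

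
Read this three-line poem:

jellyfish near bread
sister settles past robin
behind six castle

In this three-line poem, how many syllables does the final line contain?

5

The final line: "behind six castle": 2+1+2 = 5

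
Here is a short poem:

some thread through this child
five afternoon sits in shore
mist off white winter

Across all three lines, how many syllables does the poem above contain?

Line 1: "some thread through this child": 1+1+1+1+1 = 5
Line 2: "five afternoon sits in shore": 1+3+1+1+1 = 7
Line 3: "mist off white winter": 1+1+1+2 = 5
Total: 5 + 7 + 5 = 17

17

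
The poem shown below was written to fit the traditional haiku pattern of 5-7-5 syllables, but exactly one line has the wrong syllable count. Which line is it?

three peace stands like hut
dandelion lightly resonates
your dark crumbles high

Line 1: three(1) + peace(1) + stands(1) + like(1) + hut(1) = 5 ✓
Line 2: dandelion(4) + lightly(2) + resonates(3) = 9 (expected 7)
Line 3: your(1) + dark(1) + crumbles(2) + high(1) = 5 ✓

Line 2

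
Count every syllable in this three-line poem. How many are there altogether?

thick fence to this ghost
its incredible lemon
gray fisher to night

Line 1: "thick fence to this ghost": 1+1+1+1+1 = 5
Line 2: "its incredible lemon": 1+4+2 = 7
Line 3: "gray fisher to night": 1+2+1+1 = 5
Total: 5 + 7 + 5 = 17

17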